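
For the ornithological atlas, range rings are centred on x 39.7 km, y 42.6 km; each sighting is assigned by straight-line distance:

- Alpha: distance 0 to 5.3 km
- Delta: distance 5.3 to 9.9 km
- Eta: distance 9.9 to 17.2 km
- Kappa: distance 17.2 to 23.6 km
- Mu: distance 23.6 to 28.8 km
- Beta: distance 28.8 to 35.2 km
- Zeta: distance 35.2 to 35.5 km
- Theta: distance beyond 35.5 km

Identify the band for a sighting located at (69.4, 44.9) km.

Beta

Distance = √((69.4−39.7)² + (44.9−42.6)²) = √(882.090 + 5.290) = 29.789 km.
28.8 ≤ 29.789 < 35.2 → Beta.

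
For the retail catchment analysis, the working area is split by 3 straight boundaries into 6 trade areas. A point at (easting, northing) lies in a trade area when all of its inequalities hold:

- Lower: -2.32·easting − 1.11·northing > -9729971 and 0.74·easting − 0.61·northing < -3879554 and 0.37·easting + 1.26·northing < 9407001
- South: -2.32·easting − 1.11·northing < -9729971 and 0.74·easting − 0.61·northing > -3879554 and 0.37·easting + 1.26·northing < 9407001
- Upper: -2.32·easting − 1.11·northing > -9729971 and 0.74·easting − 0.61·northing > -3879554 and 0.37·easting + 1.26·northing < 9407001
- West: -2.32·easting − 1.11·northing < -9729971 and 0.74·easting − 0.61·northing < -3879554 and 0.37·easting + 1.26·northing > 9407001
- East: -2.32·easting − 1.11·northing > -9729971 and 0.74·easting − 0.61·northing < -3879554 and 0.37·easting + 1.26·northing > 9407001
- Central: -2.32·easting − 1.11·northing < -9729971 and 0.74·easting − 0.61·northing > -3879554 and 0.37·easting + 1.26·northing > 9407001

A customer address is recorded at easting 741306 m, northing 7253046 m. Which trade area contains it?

-2.32·741306 − 1.11·7253046 = -9770710.980, which is < -9729971
0.74·741306 − 0.61·7253046 = -3875791.620, which is > -3879554
0.37·741306 + 1.26·7253046 = 9413121.180, which is > 9407001
This sign pattern matches Central.

Central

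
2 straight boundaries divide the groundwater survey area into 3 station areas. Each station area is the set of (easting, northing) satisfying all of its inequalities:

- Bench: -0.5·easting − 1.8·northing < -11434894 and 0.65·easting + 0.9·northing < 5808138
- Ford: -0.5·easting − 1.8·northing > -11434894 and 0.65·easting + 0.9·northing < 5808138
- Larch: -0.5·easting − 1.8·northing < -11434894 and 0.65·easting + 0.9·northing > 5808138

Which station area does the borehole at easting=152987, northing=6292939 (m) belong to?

Ford

-0.5·152987 − 1.8·6292939 = -11403783.700, which is > -11434894
0.65·152987 + 0.9·6292939 = 5763086.650, which is < 5808138
This sign pattern matches Ford.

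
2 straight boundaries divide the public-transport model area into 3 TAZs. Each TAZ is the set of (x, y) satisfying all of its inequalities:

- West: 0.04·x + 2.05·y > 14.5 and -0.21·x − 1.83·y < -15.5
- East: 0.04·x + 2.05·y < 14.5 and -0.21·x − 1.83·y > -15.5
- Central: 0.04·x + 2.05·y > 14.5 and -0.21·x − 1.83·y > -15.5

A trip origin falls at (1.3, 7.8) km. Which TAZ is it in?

0.04·1.3 + 2.05·7.8 = 16.042, which is > 14.5
-0.21·1.3 − 1.83·7.8 = -14.547, which is > -15.5
This sign pattern matches Central.

Central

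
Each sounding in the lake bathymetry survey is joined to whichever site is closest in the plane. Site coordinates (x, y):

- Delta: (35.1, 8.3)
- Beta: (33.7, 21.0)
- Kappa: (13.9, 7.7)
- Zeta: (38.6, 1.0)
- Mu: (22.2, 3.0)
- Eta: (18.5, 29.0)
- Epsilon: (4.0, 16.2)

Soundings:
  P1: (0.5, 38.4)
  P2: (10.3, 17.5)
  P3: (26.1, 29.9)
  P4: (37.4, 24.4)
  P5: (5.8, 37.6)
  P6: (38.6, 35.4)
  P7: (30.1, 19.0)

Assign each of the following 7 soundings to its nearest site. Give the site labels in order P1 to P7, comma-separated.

Eta, Epsilon, Eta, Beta, Eta, Beta, Beta

P1 → Eta (d²=412.36)
P2 → Epsilon (d²=41.38)
P3 → Eta (d²=58.57)
P4 → Beta (d²=25.25)
P5 → Eta (d²=235.25)
P6 → Beta (d²=231.37)
P7 → Beta (d²=16.96)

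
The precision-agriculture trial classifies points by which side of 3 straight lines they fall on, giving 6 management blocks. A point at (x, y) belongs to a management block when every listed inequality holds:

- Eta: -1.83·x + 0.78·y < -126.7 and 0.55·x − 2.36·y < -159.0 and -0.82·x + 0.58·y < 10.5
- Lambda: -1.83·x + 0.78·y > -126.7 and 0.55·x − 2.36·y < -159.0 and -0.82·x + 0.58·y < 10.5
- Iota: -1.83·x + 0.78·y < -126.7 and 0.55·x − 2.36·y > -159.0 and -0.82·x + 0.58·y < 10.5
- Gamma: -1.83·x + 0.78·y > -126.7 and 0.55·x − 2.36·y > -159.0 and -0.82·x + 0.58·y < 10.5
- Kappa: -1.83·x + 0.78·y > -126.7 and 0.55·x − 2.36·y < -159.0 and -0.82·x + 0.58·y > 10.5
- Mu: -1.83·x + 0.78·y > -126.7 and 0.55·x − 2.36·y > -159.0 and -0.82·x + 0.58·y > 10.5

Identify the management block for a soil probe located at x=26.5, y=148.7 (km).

-1.83·26.5 + 0.78·148.7 = 67.491, which is > -126.7
0.55·26.5 − 2.36·148.7 = -336.357, which is < -159.0
-0.82·26.5 + 0.58·148.7 = 64.516, which is > 10.5
This sign pattern matches Kappa.

Kappa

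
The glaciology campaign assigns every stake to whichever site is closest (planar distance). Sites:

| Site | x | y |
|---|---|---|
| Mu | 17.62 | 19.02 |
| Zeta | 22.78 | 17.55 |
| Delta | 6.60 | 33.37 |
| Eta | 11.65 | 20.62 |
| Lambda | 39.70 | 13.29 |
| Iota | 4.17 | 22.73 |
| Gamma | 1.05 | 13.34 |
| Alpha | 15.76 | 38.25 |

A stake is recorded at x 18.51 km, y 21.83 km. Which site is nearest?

Squared distances to each site:
Mu: 8.688; Zeta: 36.551; Delta: 275.020; Eta: 48.524; Lambda: 521.948; Iota: 206.446; Gamma: 376.932; Alpha: 277.179.
Minimum at Mu.

Mu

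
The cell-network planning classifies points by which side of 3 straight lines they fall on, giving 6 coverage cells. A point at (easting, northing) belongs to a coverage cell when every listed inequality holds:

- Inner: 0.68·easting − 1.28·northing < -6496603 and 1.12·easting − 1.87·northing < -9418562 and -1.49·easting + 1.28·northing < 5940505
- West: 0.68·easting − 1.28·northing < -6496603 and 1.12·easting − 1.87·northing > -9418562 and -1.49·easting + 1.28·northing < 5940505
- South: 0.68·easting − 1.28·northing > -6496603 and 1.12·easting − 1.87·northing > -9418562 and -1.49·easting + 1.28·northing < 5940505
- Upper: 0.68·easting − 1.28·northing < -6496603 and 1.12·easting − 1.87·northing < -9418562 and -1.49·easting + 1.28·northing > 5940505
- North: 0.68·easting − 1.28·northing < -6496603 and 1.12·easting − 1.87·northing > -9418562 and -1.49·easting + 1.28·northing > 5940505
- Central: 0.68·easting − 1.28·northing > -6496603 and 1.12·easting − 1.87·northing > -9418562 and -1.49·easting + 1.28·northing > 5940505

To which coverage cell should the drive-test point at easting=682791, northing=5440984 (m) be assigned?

North

0.68·682791 − 1.28·5440984 = -6500161.640, which is < -6496603
1.12·682791 − 1.87·5440984 = -9409914.160, which is > -9418562
-1.49·682791 + 1.28·5440984 = 5947100.930, which is > 5940505
This sign pattern matches North.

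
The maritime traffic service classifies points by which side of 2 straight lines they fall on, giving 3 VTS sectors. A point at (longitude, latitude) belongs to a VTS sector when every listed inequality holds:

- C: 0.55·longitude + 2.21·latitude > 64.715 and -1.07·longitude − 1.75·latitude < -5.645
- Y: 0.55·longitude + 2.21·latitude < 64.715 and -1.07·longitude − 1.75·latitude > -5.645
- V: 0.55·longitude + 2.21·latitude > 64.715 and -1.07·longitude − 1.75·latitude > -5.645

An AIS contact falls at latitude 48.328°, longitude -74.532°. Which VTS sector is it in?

0.55·-74.532 + 2.21·48.328 = 65.812, which is > 64.715
-1.07·-74.532 − 1.75·48.328 = -4.825, which is > -5.645
This sign pattern matches V.

V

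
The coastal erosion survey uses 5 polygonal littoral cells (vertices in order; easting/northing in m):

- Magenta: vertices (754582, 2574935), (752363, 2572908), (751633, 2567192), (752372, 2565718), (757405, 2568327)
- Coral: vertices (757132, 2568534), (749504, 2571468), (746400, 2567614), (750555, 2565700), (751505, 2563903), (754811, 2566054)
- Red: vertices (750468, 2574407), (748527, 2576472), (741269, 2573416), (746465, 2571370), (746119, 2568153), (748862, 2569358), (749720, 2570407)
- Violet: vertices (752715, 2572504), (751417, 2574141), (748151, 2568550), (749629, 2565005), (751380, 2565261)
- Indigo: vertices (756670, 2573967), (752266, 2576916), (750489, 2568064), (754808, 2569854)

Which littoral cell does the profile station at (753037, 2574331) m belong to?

Cast a ray rightward from (753037, 2574331). For each polygon, the edges (by vertex number in listed order) whose endpoints lie on opposite sides of northing = 2574331, where each meets that height, and whether that is right or left of the point:
Magenta: 1–2 at easting≈753920.8 (right), 5–1 at easting≈754840.0 (right) → 2 crossings.
Coral: no edge straddles that height → 0 crossings.
Red: 2–3 at easting≈743442.1 (left), 7–1 at easting≈750453.8 (left) → 0 crossings.
Violet: no edge straddles that height → 0 crossings.
Indigo: 1–2 at easting≈756126.4 (right), 2–3 at easting≈751747.1 (left) → 1 crossing.
Only Indigo has an odd count, so the point is inside Indigo.

Indigo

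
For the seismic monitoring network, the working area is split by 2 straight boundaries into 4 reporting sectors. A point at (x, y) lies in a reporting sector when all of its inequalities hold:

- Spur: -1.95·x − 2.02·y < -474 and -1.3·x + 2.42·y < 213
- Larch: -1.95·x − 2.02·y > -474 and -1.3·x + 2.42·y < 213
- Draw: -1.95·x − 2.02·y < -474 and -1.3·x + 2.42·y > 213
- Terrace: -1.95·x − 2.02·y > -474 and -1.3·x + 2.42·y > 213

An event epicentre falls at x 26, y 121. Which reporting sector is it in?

Terrace

-1.95·26 − 2.02·121 = -295.120, which is > -474
-1.3·26 + 2.42·121 = 259.020, which is > 213
This sign pattern matches Terrace.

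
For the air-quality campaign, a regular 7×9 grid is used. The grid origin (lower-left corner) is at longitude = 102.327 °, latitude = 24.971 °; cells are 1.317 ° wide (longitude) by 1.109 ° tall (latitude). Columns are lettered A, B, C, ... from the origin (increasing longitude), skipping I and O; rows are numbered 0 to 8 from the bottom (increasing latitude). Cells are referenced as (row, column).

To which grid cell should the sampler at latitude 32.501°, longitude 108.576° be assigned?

Column index: ⌊(108.576 − 102.327) / 1.317⌋ = ⌊4.745⌋ = 4 → column E
Row offset from origin: ⌊(32.501 − 24.971) / 1.109⌋ = ⌊6.790⌋ = 6 → row 6

(6, E)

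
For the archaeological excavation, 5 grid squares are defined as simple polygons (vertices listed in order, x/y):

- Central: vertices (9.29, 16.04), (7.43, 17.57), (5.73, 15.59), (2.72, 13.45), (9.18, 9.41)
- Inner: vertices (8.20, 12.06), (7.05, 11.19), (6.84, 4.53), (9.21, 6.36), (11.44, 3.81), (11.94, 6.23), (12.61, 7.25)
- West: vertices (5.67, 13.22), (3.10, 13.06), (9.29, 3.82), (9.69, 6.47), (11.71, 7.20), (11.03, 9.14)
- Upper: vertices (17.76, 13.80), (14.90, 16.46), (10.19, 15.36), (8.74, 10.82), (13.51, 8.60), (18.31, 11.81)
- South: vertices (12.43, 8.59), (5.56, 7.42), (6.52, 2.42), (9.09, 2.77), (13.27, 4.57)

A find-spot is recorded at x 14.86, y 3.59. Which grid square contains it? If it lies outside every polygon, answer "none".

Cast a ray rightward from (14.86, 3.59). For each polygon, the edges (by vertex number in listed order) whose endpoints lie on opposite sides of y = 3.59, where each meets that height, and whether that is right or left of the point:
Central: no edge straddles that height → 0 crossings.
Inner: no edge straddles that height → 0 crossings.
West: no edge straddles that height → 0 crossings.
Upper: no edge straddles that height → 0 crossings.
South: 2–3 at x≈6.295 (left), 4–5 at x≈10.994 (left) → 0 crossings.
All counts are even, so the point lies outside every listed polygon.

none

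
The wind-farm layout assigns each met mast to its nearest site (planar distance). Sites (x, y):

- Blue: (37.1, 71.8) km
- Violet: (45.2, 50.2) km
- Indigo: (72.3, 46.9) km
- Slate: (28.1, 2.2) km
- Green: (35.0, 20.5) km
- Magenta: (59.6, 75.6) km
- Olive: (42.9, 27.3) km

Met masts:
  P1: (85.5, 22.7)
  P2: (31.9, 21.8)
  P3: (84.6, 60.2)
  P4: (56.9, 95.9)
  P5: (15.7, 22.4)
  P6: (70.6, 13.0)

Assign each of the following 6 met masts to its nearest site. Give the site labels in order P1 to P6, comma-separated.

P1 → Indigo (d²=759.88)
P2 → Green (d²=11.30)
P3 → Indigo (d²=328.18)
P4 → Magenta (d²=419.38)
P5 → Green (d²=376.10)
P6 → Olive (d²=971.78)

Indigo, Green, Indigo, Magenta, Green, Olive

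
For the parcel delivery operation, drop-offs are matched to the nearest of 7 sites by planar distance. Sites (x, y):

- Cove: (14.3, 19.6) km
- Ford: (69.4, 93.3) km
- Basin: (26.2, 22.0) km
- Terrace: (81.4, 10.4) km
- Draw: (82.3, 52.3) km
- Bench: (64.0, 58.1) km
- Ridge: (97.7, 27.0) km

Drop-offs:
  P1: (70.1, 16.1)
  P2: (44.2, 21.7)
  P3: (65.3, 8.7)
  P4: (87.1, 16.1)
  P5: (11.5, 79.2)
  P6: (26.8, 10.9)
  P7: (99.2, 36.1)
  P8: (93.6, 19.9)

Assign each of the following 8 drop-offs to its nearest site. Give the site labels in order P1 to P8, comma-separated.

Terrace, Basin, Terrace, Terrace, Bench, Basin, Ridge, Ridge

P1 → Terrace (d²=160.18)
P2 → Basin (d²=324.09)
P3 → Terrace (d²=262.10)
P4 → Terrace (d²=64.98)
P5 → Bench (d²=3201.46)
P6 → Basin (d²=123.57)
P7 → Ridge (d²=85.06)
P8 → Ridge (d²=67.22)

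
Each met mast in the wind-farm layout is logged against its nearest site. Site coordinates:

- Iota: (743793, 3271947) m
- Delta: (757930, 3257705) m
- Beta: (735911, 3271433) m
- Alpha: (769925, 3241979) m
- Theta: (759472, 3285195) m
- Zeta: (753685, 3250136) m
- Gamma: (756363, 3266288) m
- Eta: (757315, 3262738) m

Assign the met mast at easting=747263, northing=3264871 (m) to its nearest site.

Iota

Squared distances to each site:
Iota: 62110676.000; Delta: 165136445.000; Beta: 171927748.000; Alpha: 1037609908.000; Theta: 562124657.000; Zeta: 258362309.000; Gamma: 84817889.000; Eta: 105592393.000.
Minimum at Iota.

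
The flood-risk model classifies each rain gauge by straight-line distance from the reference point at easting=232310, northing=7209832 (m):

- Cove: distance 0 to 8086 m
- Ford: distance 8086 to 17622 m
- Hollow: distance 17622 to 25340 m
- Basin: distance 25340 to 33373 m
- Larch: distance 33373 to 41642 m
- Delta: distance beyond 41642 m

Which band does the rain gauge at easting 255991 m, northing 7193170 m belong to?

Distance = √((255991−232310)² + (7193170−7209832)²) = √(560789761.000 + 277622244.000) = 28955.345 m.
25340 ≤ 28955.345 < 33373 → Basin.

Basin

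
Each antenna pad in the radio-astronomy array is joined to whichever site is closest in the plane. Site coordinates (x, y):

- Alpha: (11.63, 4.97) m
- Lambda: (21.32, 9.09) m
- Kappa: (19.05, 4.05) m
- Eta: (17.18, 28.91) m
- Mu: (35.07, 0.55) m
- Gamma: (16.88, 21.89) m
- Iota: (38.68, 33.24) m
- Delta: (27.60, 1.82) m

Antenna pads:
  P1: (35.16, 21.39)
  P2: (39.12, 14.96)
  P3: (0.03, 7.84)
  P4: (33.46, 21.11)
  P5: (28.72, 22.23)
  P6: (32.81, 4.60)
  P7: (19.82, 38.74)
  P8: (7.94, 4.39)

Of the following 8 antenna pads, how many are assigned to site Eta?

P1 → Iota
P2 → Mu
P3 → Alpha
P4 → Iota
P5 → Gamma
P6 → Mu
P7 → Eta
P8 → Alpha
1 of the 8 goes to Eta.

1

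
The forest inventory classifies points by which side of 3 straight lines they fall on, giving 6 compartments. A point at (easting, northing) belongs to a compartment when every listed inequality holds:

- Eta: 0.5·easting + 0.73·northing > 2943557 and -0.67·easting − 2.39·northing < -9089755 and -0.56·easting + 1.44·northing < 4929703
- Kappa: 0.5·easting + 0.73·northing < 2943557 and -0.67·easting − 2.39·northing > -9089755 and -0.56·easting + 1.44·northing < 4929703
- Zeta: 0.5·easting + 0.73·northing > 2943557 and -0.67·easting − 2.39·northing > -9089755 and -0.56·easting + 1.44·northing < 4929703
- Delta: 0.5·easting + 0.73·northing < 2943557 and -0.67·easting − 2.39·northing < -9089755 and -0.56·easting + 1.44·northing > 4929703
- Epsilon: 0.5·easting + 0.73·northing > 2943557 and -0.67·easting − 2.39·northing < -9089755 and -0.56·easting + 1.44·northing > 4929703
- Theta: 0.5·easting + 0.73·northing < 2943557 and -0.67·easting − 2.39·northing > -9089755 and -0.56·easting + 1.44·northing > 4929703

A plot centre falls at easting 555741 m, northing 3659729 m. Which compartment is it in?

0.5·555741 + 0.73·3659729 = 2949472.670, which is > 2943557
-0.67·555741 − 2.39·3659729 = -9119098.780, which is < -9089755
-0.56·555741 + 1.44·3659729 = 4958794.800, which is > 4929703
This sign pattern matches Epsilon.

Epsilon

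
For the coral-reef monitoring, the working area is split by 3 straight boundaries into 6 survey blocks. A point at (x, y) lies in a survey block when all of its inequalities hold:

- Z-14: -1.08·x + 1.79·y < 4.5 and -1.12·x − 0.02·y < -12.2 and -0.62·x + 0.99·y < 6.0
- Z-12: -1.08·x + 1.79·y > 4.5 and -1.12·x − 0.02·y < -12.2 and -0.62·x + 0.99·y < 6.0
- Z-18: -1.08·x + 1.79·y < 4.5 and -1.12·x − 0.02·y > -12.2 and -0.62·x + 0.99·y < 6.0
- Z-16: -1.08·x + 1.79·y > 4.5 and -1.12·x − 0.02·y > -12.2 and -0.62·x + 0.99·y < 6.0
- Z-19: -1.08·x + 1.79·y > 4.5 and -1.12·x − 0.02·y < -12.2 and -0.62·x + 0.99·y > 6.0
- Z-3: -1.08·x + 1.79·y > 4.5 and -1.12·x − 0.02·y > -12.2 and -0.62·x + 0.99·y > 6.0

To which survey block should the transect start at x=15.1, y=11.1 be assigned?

-1.08·15.1 + 1.79·11.1 = 3.561, which is < 4.5
-1.12·15.1 − 0.02·11.1 = -17.134, which is < -12.2
-0.62·15.1 + 0.99·11.1 = 1.627, which is < 6.0
This sign pattern matches Z-14.

Z-14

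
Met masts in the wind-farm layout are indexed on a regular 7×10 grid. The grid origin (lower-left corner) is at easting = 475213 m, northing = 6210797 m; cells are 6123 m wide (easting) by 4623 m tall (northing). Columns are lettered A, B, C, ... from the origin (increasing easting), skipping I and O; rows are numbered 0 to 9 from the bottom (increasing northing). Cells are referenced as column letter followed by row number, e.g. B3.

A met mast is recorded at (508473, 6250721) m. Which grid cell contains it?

F8

Column index: ⌊(508473 − 475213) / 6123⌋ = ⌊5.432⌋ = 5 → column F
Row offset from origin: ⌊(6250721 − 6210797) / 4623⌋ = ⌊8.636⌋ = 8 → row 8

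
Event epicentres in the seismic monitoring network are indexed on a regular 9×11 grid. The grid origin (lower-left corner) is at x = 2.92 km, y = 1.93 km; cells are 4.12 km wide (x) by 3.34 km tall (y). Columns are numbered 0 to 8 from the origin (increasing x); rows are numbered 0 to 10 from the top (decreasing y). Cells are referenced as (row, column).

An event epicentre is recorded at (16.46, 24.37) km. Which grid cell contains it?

Column index: ⌊(16.46 − 2.92) / 4.12⌋ = ⌊3.286⌋ = 3
Row offset from origin: ⌊(24.37 − 1.93) / 3.34⌋ = ⌊6.719⌋ = 6 → row 4 (counted from top)

(4, 3)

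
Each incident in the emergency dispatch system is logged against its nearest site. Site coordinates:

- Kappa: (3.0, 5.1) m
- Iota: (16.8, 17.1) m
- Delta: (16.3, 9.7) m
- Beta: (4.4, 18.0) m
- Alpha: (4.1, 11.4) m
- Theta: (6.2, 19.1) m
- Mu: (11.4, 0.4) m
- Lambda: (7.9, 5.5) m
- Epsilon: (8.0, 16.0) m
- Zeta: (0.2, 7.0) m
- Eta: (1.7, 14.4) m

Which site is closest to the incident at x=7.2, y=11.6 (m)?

Squared distances to each site:
Kappa: 59.890; Iota: 122.410; Delta: 86.420; Beta: 48.800; Alpha: 9.650; Theta: 57.250; Mu: 143.080; Lambda: 37.700; Epsilon: 20.000; Zeta: 70.160; Eta: 38.090.
Minimum at Alpha.

Alpha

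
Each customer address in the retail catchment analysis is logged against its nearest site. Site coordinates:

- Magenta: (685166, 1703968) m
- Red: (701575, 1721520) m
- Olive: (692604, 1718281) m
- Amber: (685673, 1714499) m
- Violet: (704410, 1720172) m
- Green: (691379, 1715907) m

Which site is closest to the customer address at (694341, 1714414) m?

Squared distances to each site:
Magenta: 193299541.000; Red: 102825992.000; Olive: 17970858.000; Amber: 75141449.000; Violet: 134539325.000; Green: 11002493.000.
Minimum at Green.

Green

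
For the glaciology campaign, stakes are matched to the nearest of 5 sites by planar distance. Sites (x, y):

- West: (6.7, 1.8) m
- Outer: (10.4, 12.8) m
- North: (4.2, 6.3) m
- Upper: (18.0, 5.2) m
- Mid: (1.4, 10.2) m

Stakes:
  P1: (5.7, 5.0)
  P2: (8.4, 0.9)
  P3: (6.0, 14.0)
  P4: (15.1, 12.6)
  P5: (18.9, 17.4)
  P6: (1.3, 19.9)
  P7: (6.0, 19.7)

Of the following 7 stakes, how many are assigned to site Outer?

P1 → North
P2 → West
P3 → Outer
P4 → Outer
P5 → Outer
P6 → Mid
P7 → Outer
4 of the 7 go to Outer.

4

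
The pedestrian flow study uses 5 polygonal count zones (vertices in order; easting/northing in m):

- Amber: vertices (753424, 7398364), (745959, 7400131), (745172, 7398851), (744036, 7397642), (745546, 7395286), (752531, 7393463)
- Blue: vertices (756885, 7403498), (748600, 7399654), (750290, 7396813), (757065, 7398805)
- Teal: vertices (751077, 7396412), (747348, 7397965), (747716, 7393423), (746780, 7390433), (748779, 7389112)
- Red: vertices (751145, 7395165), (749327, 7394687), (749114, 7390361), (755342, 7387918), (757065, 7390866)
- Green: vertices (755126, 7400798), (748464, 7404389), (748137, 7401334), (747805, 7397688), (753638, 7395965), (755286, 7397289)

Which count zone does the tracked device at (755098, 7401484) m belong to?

Cast a ray rightward from (755098, 7401484). For each polygon, the edges (by vertex number in listed order) whose endpoints lie on opposite sides of northing = 7401484, where each meets that height, and whether that is right or left of the point:
Amber: no edge straddles that height → 0 crossings.
Blue: 1–2 at easting≈752544.2 (left), 4–1 at easting≈756962.2 (right) → 1 crossing.
Teal: no edge straddles that height → 0 crossings.
Red: no edge straddles that height → 0 crossings.
Green: 1–2 at easting≈753853.3 (left), 2–3 at easting≈748153.1 (left) → 0 crossings.
Only Blue has an odd count, so the point is inside Blue.

Blue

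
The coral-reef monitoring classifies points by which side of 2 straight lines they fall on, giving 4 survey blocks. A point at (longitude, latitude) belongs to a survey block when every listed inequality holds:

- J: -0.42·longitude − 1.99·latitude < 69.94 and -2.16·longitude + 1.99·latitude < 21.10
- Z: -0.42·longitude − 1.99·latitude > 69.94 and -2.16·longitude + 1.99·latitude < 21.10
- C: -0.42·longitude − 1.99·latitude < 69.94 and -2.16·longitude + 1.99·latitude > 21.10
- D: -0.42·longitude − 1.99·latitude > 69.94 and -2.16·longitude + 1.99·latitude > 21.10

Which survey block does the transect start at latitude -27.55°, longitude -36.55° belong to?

-0.42·-36.55 − 1.99·-27.55 = 70.175, which is > 69.94
-2.16·-36.55 + 1.99·-27.55 = 24.123, which is > 21.10
This sign pattern matches D.

D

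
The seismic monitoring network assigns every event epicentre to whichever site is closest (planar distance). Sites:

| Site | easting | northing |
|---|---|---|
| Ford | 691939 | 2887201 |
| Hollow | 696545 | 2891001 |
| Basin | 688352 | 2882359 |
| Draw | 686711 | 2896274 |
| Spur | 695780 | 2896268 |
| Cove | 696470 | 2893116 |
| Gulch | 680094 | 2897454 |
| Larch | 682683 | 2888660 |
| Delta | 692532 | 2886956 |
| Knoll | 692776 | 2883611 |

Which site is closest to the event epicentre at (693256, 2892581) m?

Squared distances to each site:
Ford: 30678889.000; Hollow: 13313921.000; Basin: 128538500.000; Draw: 56475274.000; Spur: 19964545.000; Cove: 10616021.000; Gulch: 196984373.000; Larch: 127162570.000; Delta: 32164801.000; Knoll: 80691300.000.
Minimum at Cove.

Cove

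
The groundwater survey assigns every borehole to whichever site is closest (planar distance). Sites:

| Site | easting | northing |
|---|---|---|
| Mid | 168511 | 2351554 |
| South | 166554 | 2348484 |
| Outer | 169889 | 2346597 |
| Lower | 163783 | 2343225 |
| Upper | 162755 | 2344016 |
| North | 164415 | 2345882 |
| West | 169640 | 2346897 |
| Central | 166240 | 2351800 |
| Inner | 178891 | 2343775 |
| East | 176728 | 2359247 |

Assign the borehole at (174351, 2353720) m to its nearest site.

Squared distances to each site:
Mid: 38797156.000; South: 88208905.000; Outer: 70646573.000; Lower: 221827649.000; Upper: 228634832.000; North: 160158340.000; West: 68746850.000; Central: 69474721.000; Inner: 119514625.000; East: 36197858.000.
Minimum at East.

East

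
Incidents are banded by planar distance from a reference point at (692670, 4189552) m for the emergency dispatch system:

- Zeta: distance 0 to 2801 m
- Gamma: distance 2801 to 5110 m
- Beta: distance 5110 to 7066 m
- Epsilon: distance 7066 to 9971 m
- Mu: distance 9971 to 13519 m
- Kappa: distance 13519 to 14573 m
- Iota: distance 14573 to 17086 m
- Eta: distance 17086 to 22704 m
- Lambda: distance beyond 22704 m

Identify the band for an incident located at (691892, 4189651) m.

Zeta

Distance = √((691892−692670)² + (4189651−4189552)²) = √(605284.000 + 9801.000) = 784.274 m.
0 ≤ 784.274 < 2801 → Zeta.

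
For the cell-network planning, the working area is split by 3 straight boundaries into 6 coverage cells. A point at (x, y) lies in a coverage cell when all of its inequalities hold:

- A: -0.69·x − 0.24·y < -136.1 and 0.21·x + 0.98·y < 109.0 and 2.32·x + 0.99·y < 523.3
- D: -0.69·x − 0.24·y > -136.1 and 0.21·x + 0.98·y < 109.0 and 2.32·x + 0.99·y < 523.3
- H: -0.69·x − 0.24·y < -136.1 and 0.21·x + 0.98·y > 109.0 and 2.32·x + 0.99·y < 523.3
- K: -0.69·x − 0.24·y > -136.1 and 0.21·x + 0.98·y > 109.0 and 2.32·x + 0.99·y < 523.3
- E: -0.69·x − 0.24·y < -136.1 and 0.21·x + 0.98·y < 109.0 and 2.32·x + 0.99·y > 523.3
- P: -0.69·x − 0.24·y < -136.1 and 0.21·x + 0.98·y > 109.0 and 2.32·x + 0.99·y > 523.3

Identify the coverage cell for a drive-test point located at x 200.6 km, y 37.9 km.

-0.69·200.6 − 0.24·37.9 = -147.510, which is < -136.1
0.21·200.6 + 0.98·37.9 = 79.268, which is < 109.0
2.32·200.6 + 0.99·37.9 = 502.913, which is < 523.3
This sign pattern matches A.

A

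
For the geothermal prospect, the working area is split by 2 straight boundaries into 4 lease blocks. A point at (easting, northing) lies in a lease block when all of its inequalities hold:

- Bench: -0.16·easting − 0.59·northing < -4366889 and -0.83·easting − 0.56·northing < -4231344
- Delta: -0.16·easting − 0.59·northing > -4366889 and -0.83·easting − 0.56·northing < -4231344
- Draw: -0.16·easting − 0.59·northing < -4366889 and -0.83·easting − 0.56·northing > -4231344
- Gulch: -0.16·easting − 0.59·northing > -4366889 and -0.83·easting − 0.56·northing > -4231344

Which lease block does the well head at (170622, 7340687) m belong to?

-0.16·170622 − 0.59·7340687 = -4358304.850, which is > -4366889
-0.83·170622 − 0.56·7340687 = -4252400.980, which is < -4231344
This sign pattern matches Delta.

Delta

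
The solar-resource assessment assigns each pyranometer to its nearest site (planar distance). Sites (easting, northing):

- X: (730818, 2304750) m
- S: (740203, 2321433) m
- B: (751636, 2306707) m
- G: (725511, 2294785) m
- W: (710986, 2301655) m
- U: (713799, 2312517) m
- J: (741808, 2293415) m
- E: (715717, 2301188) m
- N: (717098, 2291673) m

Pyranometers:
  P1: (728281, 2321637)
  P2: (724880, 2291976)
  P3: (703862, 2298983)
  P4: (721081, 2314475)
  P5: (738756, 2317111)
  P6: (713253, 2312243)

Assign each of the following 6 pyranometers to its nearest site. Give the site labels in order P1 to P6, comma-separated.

S, G, W, U, S, U

P1 → S (d²=142175700.00)
P2 → G (d²=8288642.00)
P3 → W (d²=57890960.00)
P4 → U (d²=56861288.00)
P5 → S (d²=20773493.00)
P6 → U (d²=373192.00)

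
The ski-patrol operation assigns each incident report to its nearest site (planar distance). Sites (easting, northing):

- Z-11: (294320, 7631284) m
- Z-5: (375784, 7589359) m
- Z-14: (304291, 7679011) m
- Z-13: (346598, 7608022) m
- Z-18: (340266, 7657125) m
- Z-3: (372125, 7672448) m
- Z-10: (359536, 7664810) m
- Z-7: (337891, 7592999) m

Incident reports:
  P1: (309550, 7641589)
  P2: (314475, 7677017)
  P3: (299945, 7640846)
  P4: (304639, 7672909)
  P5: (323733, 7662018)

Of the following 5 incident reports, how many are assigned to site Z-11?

2

P1 → Z-11
P2 → Z-14
P3 → Z-11
P4 → Z-14
P5 → Z-18
2 of the 5 go to Z-11.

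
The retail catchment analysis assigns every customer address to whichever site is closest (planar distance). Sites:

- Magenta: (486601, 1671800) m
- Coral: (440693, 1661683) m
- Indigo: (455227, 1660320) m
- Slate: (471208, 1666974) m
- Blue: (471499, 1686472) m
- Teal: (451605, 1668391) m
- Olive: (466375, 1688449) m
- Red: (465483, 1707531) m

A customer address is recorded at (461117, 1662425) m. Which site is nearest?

Squared distances to each site:
Magenta: 737324881.000; Coral: 417690340.000; Indigo: 39123125.000; Slate: 122521682.000; Blue: 686044133.000; Teal: 126071300.000; Olive: 704895140.000; Red: 2053613192.000.
Minimum at Indigo.

Indigo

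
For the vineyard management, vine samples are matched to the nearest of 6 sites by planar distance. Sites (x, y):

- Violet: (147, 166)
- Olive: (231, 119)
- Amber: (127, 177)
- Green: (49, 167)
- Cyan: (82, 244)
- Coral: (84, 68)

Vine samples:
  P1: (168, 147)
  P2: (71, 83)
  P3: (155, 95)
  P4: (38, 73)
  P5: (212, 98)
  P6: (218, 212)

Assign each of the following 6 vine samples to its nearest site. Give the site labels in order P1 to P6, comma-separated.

P1 → Violet (d²=802.00)
P2 → Coral (d²=394.00)
P3 → Violet (d²=5105.00)
P4 → Coral (d²=2141.00)
P5 → Olive (d²=802.00)
P6 → Violet (d²=7157.00)

Violet, Coral, Violet, Coral, Olive, Violet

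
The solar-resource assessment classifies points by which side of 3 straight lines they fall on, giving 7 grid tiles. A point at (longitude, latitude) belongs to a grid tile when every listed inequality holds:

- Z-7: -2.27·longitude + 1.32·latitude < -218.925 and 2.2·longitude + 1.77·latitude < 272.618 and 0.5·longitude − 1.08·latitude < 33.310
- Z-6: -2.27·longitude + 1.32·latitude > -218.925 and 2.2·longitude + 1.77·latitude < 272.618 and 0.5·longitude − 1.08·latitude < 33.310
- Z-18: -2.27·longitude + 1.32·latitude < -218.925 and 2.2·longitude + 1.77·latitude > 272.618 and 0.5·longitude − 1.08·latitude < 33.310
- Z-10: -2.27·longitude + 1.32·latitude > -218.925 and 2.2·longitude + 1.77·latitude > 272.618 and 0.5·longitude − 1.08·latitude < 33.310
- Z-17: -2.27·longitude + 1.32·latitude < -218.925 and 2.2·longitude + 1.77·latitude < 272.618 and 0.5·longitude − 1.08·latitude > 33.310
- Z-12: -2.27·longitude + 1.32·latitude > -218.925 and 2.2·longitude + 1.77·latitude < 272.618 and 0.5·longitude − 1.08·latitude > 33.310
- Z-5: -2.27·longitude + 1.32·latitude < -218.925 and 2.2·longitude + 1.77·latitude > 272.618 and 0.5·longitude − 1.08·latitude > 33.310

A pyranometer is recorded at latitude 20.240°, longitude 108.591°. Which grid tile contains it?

Z-18

-2.27·108.591 + 1.32·20.240 = -219.785, which is < -218.925
2.2·108.591 + 1.77·20.240 = 274.725, which is > 272.618
0.5·108.591 − 1.08·20.240 = 32.436, which is < 33.310
This sign pattern matches Z-18.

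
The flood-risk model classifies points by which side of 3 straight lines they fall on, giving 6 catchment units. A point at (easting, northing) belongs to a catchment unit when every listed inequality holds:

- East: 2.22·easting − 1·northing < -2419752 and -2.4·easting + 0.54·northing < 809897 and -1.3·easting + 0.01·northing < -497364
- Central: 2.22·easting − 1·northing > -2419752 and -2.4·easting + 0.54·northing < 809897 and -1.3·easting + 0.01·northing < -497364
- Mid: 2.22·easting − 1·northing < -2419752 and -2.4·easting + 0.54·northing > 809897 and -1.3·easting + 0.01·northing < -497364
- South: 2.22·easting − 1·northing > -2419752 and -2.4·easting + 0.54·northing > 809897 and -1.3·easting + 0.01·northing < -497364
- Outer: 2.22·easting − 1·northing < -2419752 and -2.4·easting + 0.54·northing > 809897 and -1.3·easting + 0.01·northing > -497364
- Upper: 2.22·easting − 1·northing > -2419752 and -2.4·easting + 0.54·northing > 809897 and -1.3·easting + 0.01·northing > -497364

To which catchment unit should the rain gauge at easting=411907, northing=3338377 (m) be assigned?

2.22·411907 − 1·3338377 = -2423943.460, which is < -2419752
-2.4·411907 + 0.54·3338377 = 814146.780, which is > 809897
-1.3·411907 + 0.01·3338377 = -502095.330, which is < -497364
This sign pattern matches Mid.

Mid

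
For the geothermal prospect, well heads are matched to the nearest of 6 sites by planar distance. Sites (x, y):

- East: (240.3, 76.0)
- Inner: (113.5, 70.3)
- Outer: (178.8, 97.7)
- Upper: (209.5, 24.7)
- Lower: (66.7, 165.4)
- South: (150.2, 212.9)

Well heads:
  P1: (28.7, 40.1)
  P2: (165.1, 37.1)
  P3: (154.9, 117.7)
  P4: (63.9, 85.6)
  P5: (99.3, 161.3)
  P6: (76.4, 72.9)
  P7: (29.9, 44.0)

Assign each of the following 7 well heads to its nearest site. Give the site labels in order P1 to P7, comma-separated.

Inner, Upper, Outer, Inner, Lower, Inner, Inner

P1 → Inner (d²=8103.08)
P2 → Upper (d²=2125.12)
P3 → Outer (d²=971.21)
P4 → Inner (d²=2694.25)
P5 → Lower (d²=1079.57)
P6 → Inner (d²=1383.17)
P7 → Inner (d²=7680.65)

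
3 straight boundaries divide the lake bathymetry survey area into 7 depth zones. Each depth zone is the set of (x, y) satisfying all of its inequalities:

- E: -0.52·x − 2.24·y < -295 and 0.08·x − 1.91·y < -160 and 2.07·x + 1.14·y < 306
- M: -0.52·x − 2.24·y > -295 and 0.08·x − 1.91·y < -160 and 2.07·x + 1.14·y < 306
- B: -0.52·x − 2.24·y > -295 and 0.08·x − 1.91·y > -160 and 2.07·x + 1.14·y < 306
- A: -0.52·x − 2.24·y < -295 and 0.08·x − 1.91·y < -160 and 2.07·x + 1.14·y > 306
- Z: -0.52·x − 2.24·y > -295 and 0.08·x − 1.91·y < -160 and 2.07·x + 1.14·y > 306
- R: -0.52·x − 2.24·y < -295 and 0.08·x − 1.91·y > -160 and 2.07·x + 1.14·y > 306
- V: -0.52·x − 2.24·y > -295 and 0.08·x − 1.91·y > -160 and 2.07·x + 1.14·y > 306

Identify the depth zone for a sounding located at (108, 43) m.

B

-0.52·108 − 2.24·43 = -152.480, which is > -295
0.08·108 − 1.91·43 = -73.490, which is > -160
2.07·108 + 1.14·43 = 272.580, which is < 306
This sign pattern matches B.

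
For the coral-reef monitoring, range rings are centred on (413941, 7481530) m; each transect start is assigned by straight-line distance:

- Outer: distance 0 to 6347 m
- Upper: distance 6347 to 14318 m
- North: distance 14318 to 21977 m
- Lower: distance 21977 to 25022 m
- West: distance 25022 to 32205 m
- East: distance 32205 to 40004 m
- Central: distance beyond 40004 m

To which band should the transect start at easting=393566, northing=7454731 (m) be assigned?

East

Distance = √((393566−413941)² + (7454731−7481530)²) = √(415140625.000 + 718186401.000) = 33664.923 m.
32205 ≤ 33664.923 < 40004 → East.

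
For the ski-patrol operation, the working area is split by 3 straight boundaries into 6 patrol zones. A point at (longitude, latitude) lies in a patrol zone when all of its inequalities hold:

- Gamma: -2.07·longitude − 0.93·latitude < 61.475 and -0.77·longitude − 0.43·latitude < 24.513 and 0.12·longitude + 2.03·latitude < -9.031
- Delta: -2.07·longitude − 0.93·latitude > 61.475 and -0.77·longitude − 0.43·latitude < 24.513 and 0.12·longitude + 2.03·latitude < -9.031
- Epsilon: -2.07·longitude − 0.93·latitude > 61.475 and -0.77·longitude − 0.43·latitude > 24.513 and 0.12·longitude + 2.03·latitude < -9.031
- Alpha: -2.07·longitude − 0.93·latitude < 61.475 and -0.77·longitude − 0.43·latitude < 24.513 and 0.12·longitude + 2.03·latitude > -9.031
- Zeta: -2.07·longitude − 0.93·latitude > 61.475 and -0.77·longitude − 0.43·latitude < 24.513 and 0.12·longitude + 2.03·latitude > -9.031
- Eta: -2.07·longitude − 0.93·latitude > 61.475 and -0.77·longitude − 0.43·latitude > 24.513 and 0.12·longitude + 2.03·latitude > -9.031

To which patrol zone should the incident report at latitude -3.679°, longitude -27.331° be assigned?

-2.07·-27.331 − 0.93·-3.679 = 59.997, which is < 61.475
-0.77·-27.331 − 0.43·-3.679 = 22.627, which is < 24.513
0.12·-27.331 + 2.03·-3.679 = -10.748, which is < -9.031
This sign pattern matches Gamma.

Gamma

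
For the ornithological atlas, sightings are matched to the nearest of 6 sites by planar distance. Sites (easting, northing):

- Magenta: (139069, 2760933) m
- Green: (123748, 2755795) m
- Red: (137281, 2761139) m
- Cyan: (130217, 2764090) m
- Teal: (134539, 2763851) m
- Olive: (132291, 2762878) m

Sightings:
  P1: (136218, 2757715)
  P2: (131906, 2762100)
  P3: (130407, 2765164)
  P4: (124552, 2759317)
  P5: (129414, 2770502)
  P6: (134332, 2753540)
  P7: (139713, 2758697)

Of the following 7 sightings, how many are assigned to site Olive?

P1 → Red
P2 → Olive
P3 → Cyan
P4 → Green
P5 → Cyan
P6 → Red
P7 → Magenta
1 of the 7 goes to Olive.

1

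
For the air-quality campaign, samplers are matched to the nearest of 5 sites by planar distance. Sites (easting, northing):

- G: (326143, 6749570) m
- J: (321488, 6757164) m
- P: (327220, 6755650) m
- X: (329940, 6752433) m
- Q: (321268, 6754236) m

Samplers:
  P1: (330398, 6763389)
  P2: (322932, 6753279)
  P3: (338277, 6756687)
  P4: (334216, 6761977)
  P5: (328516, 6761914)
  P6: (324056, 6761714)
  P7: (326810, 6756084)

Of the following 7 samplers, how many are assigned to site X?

1

P1 → P
P2 → Q
P3 → X
P4 → P
P5 → P
P6 → J
P7 → P
1 of the 7 goes to X.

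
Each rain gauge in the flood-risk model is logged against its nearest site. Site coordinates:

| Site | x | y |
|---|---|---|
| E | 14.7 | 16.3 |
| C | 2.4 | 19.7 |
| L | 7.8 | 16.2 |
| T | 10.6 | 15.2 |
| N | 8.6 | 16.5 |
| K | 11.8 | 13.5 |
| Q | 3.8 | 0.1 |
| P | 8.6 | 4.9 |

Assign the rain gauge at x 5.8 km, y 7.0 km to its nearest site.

P

Squared distances to each site:
E: 165.700; C: 172.850; L: 88.640; T: 90.280; N: 98.090; K: 78.250; Q: 51.610; P: 12.250.
Minimum at P.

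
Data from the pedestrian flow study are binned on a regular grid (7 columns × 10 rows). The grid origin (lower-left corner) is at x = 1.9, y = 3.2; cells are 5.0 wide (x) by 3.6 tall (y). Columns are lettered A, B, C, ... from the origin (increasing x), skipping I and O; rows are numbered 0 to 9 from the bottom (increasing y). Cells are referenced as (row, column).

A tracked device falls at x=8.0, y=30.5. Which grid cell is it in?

Column index: ⌊(8.0 − 1.9) / 5.0⌋ = ⌊1.220⌋ = 1 → column B
Row offset from origin: ⌊(30.5 − 3.2) / 3.6⌋ = ⌊7.583⌋ = 7 → row 7

(7, B)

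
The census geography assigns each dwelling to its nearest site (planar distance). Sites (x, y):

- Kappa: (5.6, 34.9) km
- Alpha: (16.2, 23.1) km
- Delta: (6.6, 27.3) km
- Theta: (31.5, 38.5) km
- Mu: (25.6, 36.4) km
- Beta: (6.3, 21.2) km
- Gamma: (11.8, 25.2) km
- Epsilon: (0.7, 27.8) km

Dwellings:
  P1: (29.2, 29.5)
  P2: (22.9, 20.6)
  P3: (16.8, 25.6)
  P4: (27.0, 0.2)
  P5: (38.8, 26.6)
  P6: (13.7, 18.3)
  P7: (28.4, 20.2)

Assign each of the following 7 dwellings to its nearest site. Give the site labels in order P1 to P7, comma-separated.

Mu, Alpha, Alpha, Alpha, Theta, Alpha, Alpha

P1 → Mu (d²=60.57)
P2 → Alpha (d²=51.14)
P3 → Alpha (d²=6.61)
P4 → Alpha (d²=641.05)
P5 → Theta (d²=194.90)
P6 → Alpha (d²=29.29)
P7 → Alpha (d²=157.25)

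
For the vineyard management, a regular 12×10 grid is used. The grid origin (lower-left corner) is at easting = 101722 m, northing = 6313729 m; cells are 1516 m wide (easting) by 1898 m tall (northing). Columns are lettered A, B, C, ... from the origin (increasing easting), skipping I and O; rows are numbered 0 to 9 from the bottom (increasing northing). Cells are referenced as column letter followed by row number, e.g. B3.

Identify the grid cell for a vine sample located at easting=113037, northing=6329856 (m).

Column index: ⌊(113037 − 101722) / 1516⌋ = ⌊7.464⌋ = 7 → column H
Row offset from origin: ⌊(6329856 − 6313729) / 1898⌋ = ⌊8.497⌋ = 8 → row 8

H8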